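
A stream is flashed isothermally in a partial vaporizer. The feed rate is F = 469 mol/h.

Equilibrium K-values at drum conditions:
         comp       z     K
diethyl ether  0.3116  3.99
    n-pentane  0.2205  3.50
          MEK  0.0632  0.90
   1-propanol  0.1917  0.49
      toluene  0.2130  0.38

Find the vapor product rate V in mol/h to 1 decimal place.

V = 388.4 mol/h

Material balance + equilibrium reduce to Σ zᵢ(Kᵢ−1)/(1+ψ(Kᵢ−1)) = 0.
Feasibility: ΣzᵢKᵢ = 2.2468, Σzᵢ/Kᵢ = 1.1631 — both > 1, two phases present.
Newton–Raphson from ψ = 0.5:
  ψ = 0.5000: g = 0.28915, g' = -0.9822 → ψ = 0.7944
  ψ = 0.7944: g = 0.02922, g' = -0.8587 → ψ = 0.8284
  ψ = 0.8284: g = -0.00022, g' = -0.8729 → ψ = 0.8281
Converged at ψ = 0.8281.
Then V = ψ·F = 0.8281·469 = 388.4 mol/h and L = F − V = 80.6 mol/h.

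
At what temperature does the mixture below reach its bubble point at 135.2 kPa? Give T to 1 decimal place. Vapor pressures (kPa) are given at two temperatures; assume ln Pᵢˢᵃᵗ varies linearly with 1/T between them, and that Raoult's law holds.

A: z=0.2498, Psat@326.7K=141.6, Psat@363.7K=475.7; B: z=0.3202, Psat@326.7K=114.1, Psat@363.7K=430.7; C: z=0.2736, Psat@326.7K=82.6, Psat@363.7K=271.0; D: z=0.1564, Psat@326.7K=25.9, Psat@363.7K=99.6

Bubble-point temperature: ΣzᵢPᵢˢᵃᵗ(T) = P. Interpolate ln Pᵢˢᵃᵗ = aᵢ + bᵢ/T.
  T = 326.7 K: ΣzᵢPᵢˢᵃᵗ = 98.56 kPa
  T = 363.7 K: ΣzᵢPᵢˢᵃᵗ = 346.46 kPa
  T = 345.2 K: ΣzᵢPᵢˢᵃᵗ = 191.02 kPa
  T = 335.9 K: ΣzᵢPᵢˢᵃᵗ = 138.20 kPa
  T = 331.3 K: ΣzᵢPᵢˢᵃᵗ = 116.98 kPa
  T = 333.6 K: ΣzᵢPᵢˢᵃᵗ = 127.22 kPa
Interpolating between 333.6 K and 335.9 K gives T ≈ 335.3 K.

T = 335.3 K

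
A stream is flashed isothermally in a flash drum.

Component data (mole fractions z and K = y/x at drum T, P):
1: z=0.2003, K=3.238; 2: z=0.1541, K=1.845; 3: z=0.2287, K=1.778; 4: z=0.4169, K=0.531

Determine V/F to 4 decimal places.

V/F = 0.8764

Newton–Raphson from V/F = 0.5:
  V/F = 0.5000: g = 0.17576, g' = -0.5060 → V/F = 0.8473
  V/F = 0.8473: g = 0.01342, g' = -0.4598 → V/F = 0.8765
  V/F = 0.8765: g = -0.00006, g' = -0.4640 → V/F = 0.8764
Converged at V/F = 0.8764.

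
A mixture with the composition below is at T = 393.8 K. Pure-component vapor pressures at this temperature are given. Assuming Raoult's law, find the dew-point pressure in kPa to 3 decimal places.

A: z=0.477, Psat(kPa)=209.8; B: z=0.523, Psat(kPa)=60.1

Pdew = 91.110 kPa

At the dew point ψ → 1, so Σzᵢ/Kᵢ = 1 with Kᵢ = Pᵢˢᵃᵗ/P ⇒ 1/P = Σzᵢ/Pᵢˢᵃᵗ.
1/P = 0.477/209.8 + 0.523/60.1 = 0.010976 ⇒ P = 91.110 kPa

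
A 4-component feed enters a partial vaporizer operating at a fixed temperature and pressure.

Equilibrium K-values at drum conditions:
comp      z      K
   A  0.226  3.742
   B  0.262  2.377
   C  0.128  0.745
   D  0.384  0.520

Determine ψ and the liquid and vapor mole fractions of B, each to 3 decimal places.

Rachford–Rice: g(ψ) = Σ zᵢ(Kᵢ−1)/(1+ψ(Kᵢ−1)) = 0.
Check two-phase: ΣzᵢKᵢ = 1.764 > 1 and Σzᵢ/Kᵢ = 1.081 > 1, so g(0) = 0.764 > 0 and g(1) = -0.081 < 0.
Newton iteration, ψ⁰ = 0.54:
  ψ = 0.540: g = 0.1701, g' = -0.612 → ψ = 0.818
  ψ = 0.818: g = 0.0161, g' = -0.525 → ψ = 0.849
Converged at ψ = 0.849.
Compositions from xᵢ = zᵢ/(1+ψ(Kᵢ−1)), yᵢ = Kᵢxᵢ:
  A: x = 0.068, y = 0.254
  B: x = 0.121, y = 0.287
  C: x = 0.163, y = 0.122
  D: x = 0.648, y = 0.337

ψ = 0.849, x_B = 0.121, y_B = 0.287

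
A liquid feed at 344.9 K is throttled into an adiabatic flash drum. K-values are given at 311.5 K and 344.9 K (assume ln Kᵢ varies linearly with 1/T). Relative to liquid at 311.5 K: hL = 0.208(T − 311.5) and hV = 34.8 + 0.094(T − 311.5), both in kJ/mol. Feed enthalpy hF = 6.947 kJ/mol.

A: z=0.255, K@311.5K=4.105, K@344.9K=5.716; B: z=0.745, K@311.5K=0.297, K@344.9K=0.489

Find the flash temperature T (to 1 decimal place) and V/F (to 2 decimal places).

Adiabatic flash: solve Rachford–Rice at each trial T, then check hF = ψ·hV(T) + (1−ψ)·hL(T).
  T = 311.5 K: K = (4.105, 0.297), RR gives ψ = 0.123, H_out = 4.273 kJ/mol
  T = 344.9 K: K = (5.716, 0.489), RR gives ψ = 0.341, H_out = 17.517 kJ/mol
  T = 328.2 K: K = (4.885, 0.386), RR gives ψ = 0.224, H_out = 10.826 kJ/mol
  T = 319.9 K: K = (4.491, 0.340), RR gives ψ = 0.173, H_out = 7.600 kJ/mol
  T = 315.7 K: K = (4.296, 0.318), RR gives ψ = 0.148, H_out = 5.950 kJ/mol
  T = 317.8 K: K = (4.393, 0.329), RR gives ψ = 0.160, H_out = 6.777 kJ/mol
Linear interpolation between T = 317.8 (H_out = 6.777) and T = 319.9 (H_out = 7.600) on hF = 6.947 gives T ≈ 318.2 K, at which ψ = 0.16.

T = 318.2 K, V/F = 0.16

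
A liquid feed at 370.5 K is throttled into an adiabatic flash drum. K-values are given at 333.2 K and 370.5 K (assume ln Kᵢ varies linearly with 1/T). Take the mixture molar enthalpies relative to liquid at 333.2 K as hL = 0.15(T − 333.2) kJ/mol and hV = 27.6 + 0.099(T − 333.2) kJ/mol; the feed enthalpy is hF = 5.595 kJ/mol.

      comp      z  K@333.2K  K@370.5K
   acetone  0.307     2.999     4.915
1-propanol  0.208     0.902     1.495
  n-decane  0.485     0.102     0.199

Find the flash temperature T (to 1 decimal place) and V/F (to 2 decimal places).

T = 339.6 K, V/F = 0.17

Adiabatic flash: solve Rachford–Rice at each trial T, then check hF = ψ·hV(T) + (1−ψ)·hL(T).
  T = 333.2 K: K = (2.999, 0.902, 0.102), RR gives ψ = 0.109, H_out = 3.019 kJ/mol
  T = 370.5 K: K = (4.915, 1.495, 0.199), RR gives ψ = 0.388, H_out = 15.563 kJ/mol
  T = 351.9 K: K = (3.892, 1.178, 0.145), RR gives ψ = 0.266, H_out = 9.903 kJ/mol
  T = 342.5 K: K = (3.426, 1.034, 0.122), RR gives ψ = 0.194, H_out = 6.663 kJ/mol
  T = 337.9 K: K = (3.211, 0.967, 0.112), RR gives ψ = 0.154, H_out = 4.928 kJ/mol
  T = 340.2 K: K = (3.318, 1.000, 0.117), RR gives ψ = 0.175, H_out = 5.811 kJ/mol
Linear interpolation between T = 337.9 (H_out = 4.928) and T = 340.2 (H_out = 5.811) on hF = 5.595 gives T ≈ 339.6 K, at which ψ = 0.17.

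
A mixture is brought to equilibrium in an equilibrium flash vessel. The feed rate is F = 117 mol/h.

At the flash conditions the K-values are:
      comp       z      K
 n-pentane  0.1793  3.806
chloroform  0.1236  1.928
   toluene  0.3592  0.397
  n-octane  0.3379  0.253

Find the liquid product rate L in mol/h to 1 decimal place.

Rachford–Rice: g(ψ) = Σ zᵢ(Kᵢ−1)/(1+ψ(Kᵢ−1)) = 0.
Check two-phase: ΣzᵢKᵢ = 1.1488 > 1 and Σzᵢ/Kᵢ = 2.3516 > 1, so g(0) = 0.1488 > 0 and g(1) = -1.3516 < 0.
Newton iteration, ψ⁰ = 0.5:
  ψ = 0.5000: g = -0.42526, g' = -1.0422 → ψ = 0.0920
  ψ = 0.0920: g = 0.00525, g' = -1.3461 → ψ = 0.0959
Converged at ψ = 0.0959.
Then V = ψ·F = 0.0959·117 = 11.2 mol/h and L = F − V = 105.8 mol/h.

L = 105.8 mol/h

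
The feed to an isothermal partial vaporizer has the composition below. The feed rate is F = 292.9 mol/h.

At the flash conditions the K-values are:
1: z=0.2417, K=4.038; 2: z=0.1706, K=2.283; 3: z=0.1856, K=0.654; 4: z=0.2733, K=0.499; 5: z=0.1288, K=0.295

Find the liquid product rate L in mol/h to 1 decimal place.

L = 137.0 mol/h

Iterate (Newton) starting at V/F = 0.53:
  V/F = 0.5300: g = 0.00157, g' = -0.7506 → V/F = 0.5321
Converged at V/F = 0.5321.
Then V = V/F·F = 0.5321·292.9 = 155.9 mol/h and L = F − V = 137.0 mol/h.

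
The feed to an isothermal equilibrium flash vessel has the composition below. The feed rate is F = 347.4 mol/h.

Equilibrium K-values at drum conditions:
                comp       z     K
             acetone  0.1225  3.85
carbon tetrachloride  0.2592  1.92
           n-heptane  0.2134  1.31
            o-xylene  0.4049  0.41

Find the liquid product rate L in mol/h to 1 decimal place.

Let ψ = V/F and solve Σ zᵢ(Kᵢ−1)/(1+ψ(Kᵢ−1)) = 0.
Check two-phase: ΣzᵢKᵢ = 1.4149 > 1 and Σzᵢ/Kᵢ = 1.3173 > 1, so g(0) = 0.4149 > 0 and g(1) = -0.3173 < 0.
Iterate (Newton) starting at ψ = 0.46:
  ψ = 0.4600: g = 0.04865, g' = -0.5758 → ψ = 0.5445
  ψ = 0.5445: g = 0.00034, g' = -0.5711 → ψ = 0.5451
Converged at ψ = 0.5451.
Then V = ψ·F = 0.5451·347.4 = 189.4 mol/h and L = F − V = 158.0 mol/h.

L = 158.0 mol/h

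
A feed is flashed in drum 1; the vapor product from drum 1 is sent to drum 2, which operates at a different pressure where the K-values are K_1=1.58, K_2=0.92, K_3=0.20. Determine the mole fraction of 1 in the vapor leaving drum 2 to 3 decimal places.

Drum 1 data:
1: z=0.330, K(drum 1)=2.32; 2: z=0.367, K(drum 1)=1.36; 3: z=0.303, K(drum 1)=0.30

y_1 (drum 2) = 0.565

Drum 1:
Rachford–Rice: g(ψ₁) = Σ zᵢ(Kᵢ−1)/(1+ψ₁(Kᵢ−1)) = 0.
Feasibility: ΣzᵢKᵢ = 1.356, Σzᵢ/Kᵢ = 1.422 — both > 1, two phases present.
Newton iteration, ψ₁⁰ = 0.5:
  ψ₁ = 0.500: g = 0.0481, g' = -0.594 → ψ₁ = 0.581
  ψ₁ = 0.581: g = -0.0016, g' = -0.638 → ψ₁ = 0.578
Converged at ψ₁ = 0.578.
Drum-1 compositions:
  1: x = 0.187, y = 0.434
  2: x = 0.304, y = 0.413
  3: x = 0.509, y = 0.153
Drum-2 feed = drum-1 vapor: z₂ = (0.4342, 0.4131, 0.1527).
Drum 2:
Newton–Raphson from ψ₂ = 0.38:
  ψ₂ = 0.380: g = -0.0033, g' = -0.303 → ψ₂ = 0.369
Converged at ψ₂ = 0.369.
  1: x = 0.358, y = 0.565
  2: x = 0.426, y = 0.392
  3: x = 0.217, y = 0.043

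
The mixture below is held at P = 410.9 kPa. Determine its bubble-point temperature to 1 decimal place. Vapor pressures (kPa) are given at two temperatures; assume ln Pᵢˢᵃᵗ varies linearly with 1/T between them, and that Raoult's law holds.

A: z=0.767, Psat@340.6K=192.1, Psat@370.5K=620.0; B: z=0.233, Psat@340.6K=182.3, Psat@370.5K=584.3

T = 359.8 K

Bubble-point temperature: ΣzᵢPᵢˢᵃᵗ(T) = P. Interpolate ln Pᵢˢᵃᵗ = aᵢ + bᵢ/T.
  T = 340.6 K: ΣzᵢPᵢˢᵃᵗ = 189.82 kPa
  T = 370.5 K: ΣzᵢPᵢˢᵃᵗ = 611.68 kPa
  T = 355.6 K: ΣzᵢPᵢˢᵃᵗ = 349.91 kPa
  T = 363.1 K: ΣzᵢPᵢˢᵃᵗ = 466.17 kPa
  T = 359.4 K: ΣzᵢPᵢˢᵃᵗ = 405.26 kPa
  T = 361.2 K: ΣzᵢPᵢˢᵃᵗ = 433.98 kPa
Interpolating between 359.4 K and 361.2 K gives T ≈ 359.8 K.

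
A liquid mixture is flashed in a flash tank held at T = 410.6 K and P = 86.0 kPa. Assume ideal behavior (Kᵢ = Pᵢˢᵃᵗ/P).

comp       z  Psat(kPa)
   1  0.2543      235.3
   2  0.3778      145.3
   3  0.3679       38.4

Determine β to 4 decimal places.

β = 0.7775

Raoult's law: Kᵢ = Pᵢˢᵃᵗ/P = Pᵢˢᵃᵗ/86.0.
  K_1 = 235.3/86.0 = 2.736047, K_2 = 145.3/86.0 = 1.689535, K_3 = 38.4/86.0 = 0.446512
Iterate (Newton) starting at β = 0.37:
  β = 0.3700: g = 0.22029, g' = -0.5764 → β = 0.7522
  β = 0.7522: g = 0.01412, g' = -0.5529 → β = 0.7777
  β = 0.7777: g = -0.00012, g' = -0.5623 → β = 0.7775
Converged at β = 0.7775.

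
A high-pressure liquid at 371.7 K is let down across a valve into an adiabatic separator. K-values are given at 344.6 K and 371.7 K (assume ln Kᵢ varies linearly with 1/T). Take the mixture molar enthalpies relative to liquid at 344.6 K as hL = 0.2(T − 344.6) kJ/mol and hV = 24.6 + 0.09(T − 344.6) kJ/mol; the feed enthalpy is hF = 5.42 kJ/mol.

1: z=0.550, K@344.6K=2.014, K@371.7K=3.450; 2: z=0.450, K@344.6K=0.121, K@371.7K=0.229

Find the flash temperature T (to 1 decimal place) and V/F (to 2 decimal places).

T = 346.0 K, V/F = 0.21

Adiabatic flash: solve Rachford–Rice at each trial T, then check hF = ψ·hV(T) + (1−ψ)·hL(T).
  T = 344.6 K: K = (2.014, 0.121), RR gives ψ = 0.182, H_out = 4.475 kJ/mol
  T = 371.7 K: K = (3.450, 0.229), RR gives ψ = 0.530, H_out = 16.871 kJ/mol
  T = 358.1 K: K = (2.660, 0.168), RR gives ψ = 0.390, H_out = 11.721 kJ/mol
  T = 351.4 K: K = (2.323, 0.143), RR gives ψ = 0.302, H_out = 8.562 kJ/mol
  T = 348.0 K: K = (2.165, 0.132), RR gives ψ = 0.247, H_out = 6.666 kJ/mol
  T = 346.3 K: K = (2.088, 0.126), RR gives ψ = 0.216, H_out = 5.614 kJ/mol
Linear interpolation between T = 344.6 (H_out = 4.475) and T = 346.3 (H_out = 5.614) on hF = 5.42 gives T ≈ 346.0 K, at which ψ = 0.21.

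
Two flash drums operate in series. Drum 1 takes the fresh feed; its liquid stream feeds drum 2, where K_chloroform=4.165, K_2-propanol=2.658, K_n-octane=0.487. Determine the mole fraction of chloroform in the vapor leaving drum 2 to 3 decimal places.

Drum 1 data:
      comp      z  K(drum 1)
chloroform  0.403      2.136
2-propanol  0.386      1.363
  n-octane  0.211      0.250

Drum 1:
Material balance + equilibrium reduce to Σ zᵢ(Kᵢ−1)/(1+ψ₁(Kᵢ−1)) = 0.
Check two-phase: ΣzᵢKᵢ = 1.440 > 1 and Σzᵢ/Kᵢ = 1.316 > 1, so g(0) = 0.440 > 0 and g(1) = -0.316 < 0.
Newton–Raphson from ψ₁ = 0.5:
  ψ₁ = 0.500: g = 0.1574, g' = -0.552 → ψ₁ = 0.785
  ψ₁ = 0.785: g = -0.0339, g' = -0.878 → ψ₁ = 0.747
  ψ₁ = 0.747: g = -0.0016, g' = -0.797 → ψ₁ = 0.745
Converged at ψ₁ = 0.745.
Drum-1 compositions:
  chloroform: x = 0.218, y = 0.466
  2-propanol: x = 0.304, y = 0.414
  n-octane: x = 0.478, y = 0.119
Drum-2 feed = drum-1 liquid: z₂ = (0.2183, 0.3039, 0.4778).
Drum 2:
Iterate (Newton) starting at ψ₂ = 0.5:
  ψ₂ = 0.500: g = 0.2134, g' = -0.805 → ψ₂ = 0.765
  ψ₂ = 0.765: g = 0.0206, g' = -0.690 → ψ₂ = 0.795
Converged at ψ₂ = 0.795.
  chloroform: x = 0.062, y = 0.259
  2-propanol: x = 0.131, y = 0.348
  n-octane: x = 0.807, y = 0.393

y_chloroform (drum 2) = 0.259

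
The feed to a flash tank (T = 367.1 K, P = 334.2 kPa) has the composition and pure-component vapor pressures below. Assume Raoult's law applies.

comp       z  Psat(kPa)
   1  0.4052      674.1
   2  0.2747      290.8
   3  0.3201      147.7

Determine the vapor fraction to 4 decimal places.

Raoult's law: Kᵢ = Pᵢˢᵃᵗ/P = Pᵢˢᵃᵗ/334.2.
  K_1 = 674.1/334.2 = 2.017056, K_2 = 290.8/334.2 = 0.870138, K_3 = 147.7/334.2 = 0.441951
Rachford–Rice: g(ψ) = Σ zᵢ(Kᵢ−1)/(1+ψ(Kᵢ−1)) = 0.
Check two-phase: ΣzᵢKᵢ = 1.1978 > 1 and Σzᵢ/Kᵢ = 1.2409 > 1, so g(0) = 0.1978 > 0 and g(1) = -0.2409 < 0.
Iterate (Newton) starting at ψ = 0.5:
  ψ = 0.5000: g = -0.01273, g' = -0.3813 → ψ = 0.4666
Converged at ψ = 0.4666.

ψ = 0.4666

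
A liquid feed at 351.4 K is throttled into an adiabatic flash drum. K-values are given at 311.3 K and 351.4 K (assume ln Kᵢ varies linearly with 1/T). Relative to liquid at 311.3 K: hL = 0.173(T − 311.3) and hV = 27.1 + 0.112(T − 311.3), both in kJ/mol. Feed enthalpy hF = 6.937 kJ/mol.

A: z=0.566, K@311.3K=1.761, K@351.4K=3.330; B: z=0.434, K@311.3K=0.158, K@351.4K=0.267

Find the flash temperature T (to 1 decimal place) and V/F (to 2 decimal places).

T = 316.9 K, V/F = 0.22

Adiabatic flash: solve Rachford–Rice at each trial T, then check hF = ψ·hV(T) + (1−ψ)·hL(T).
  T = 311.3 K: K = (1.761, 0.158), RR gives ψ = 0.102, H_out = 2.762 kJ/mol
  T = 351.4 K: K = (3.330, 0.267), RR gives ψ = 0.586, H_out = 21.382 kJ/mol
  T = 331.4 K: K = (2.471, 0.209), RR gives ψ = 0.420, H_out = 14.352 kJ/mol
  T = 321.4 K: K = (2.099, 0.183), RR gives ψ = 0.297, H_out = 9.624 kJ/mol
  T = 316.4 K: K = (1.927, 0.170), RR gives ψ = 0.214, H_out = 6.609 kJ/mol
  T = 318.9 K: K = (2.012, 0.176), RR gives ψ = 0.258, H_out = 8.190 kJ/mol
  T = 317.6 K: K = (1.967, 0.173), RR gives ψ = 0.236, H_out = 7.389 kJ/mol
Linear interpolation between T = 316.4 (H_out = 6.609) and T = 317.6 (H_out = 7.389) on hF = 6.937 gives T ≈ 316.9 K, at which ψ = 0.22.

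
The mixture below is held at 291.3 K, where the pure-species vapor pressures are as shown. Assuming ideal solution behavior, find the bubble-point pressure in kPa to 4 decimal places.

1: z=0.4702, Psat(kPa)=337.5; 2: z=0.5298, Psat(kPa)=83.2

Pbub = 202.7719 kPa

At the bubble point ψ → 0, so ΣzᵢKᵢ = 1 with Kᵢ = Pᵢˢᵃᵗ/P ⇒ P = ΣzᵢPᵢˢᵃᵗ.
P = 0.4702·337.5 + 0.5298·83.2 = 202.7719 kPa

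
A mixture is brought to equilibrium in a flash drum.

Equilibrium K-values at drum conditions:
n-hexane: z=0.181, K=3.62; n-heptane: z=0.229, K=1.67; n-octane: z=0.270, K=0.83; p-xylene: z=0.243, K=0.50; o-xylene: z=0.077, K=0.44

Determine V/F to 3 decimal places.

V/F = 0.610

Rachford–Rice: g(V/F) = Σ zᵢ(Kᵢ−1)/(1+V/F(Kᵢ−1)) = 0.
Check two-phase: ΣzᵢKᵢ = 1.417 > 1 and Σzᵢ/Kᵢ = 1.173 > 1, so g(0) = 0.417 > 0 and g(1) = -0.173 < 0.
Iterate (Newton) starting at V/F = 0.5:
  V/F = 0.500: g = 0.0482, g' = -0.454 → V/F = 0.606
  V/F = 0.606: g = 0.0016, g' = -0.428 → V/F = 0.610
Converged at V/F = 0.610.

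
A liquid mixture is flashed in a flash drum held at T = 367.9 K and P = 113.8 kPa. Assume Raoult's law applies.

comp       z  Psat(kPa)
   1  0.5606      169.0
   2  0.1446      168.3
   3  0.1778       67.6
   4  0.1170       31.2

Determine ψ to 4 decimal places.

Raoult's law: Kᵢ = Pᵢˢᵃᵗ/P = Pᵢˢᵃᵗ/113.8.
  K_1 = 169.0/113.8 = 1.485062, K_2 = 168.3/113.8 = 1.478910, K_3 = 67.6/113.8 = 0.594025, K_4 = 31.2/113.8 = 0.274165
Material balance + equilibrium reduce to Σ zᵢ(Kᵢ−1)/(1+ψ(Kᵢ−1)) = 0.
Check two-phase: ΣzᵢKᵢ = 1.1841 > 1 and Σzᵢ/Kᵢ = 1.2013 > 1, so g(0) = 0.1841 > 0 and g(1) = -0.2013 < 0.
Newton–Raphson from ψ = 0.54:
  ψ = 0.5400: g = 0.03839, g' = -0.3186 → ψ = 0.6605
  ψ = 0.6605: g = -0.00321, g' = -0.3770 → ψ = 0.6520
  ψ = 0.6520: g = -0.00002, g' = -0.3717 → ψ = 0.6519
Converged at ψ = 0.6519.

ψ = 0.6519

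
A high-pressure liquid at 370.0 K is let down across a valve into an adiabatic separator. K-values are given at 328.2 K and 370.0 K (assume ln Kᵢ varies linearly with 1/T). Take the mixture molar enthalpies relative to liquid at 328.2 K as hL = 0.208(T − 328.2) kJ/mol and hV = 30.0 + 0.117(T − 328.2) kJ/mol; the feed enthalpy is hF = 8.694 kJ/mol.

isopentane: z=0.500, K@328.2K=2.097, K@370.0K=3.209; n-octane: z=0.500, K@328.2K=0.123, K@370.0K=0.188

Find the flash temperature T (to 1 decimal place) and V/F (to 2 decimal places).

Adiabatic flash: solve Rachford–Rice at each trial T, then check hF = ψ·hV(T) + (1−ψ)·hL(T).
  T = 328.2 K: K = (2.097, 0.123), RR gives ψ = 0.114, H_out = 3.430 kJ/mol
  T = 370.0 K: K = (3.209, 0.188), RR gives ψ = 0.389, H_out = 18.896 kJ/mol
  T = 349.1 K: K = (2.627, 0.154), RR gives ψ = 0.284, H_out = 12.321 kJ/mol
  T = 338.6 K: K = (2.354, 0.138), RR gives ψ = 0.211, H_out = 8.289 kJ/mol
  T = 343.9 K: K = (2.490, 0.146), RR gives ψ = 0.250, H_out = 10.408 kJ/mol
  T = 341.2 K: K = (2.421, 0.142), RR gives ψ = 0.231, H_out = 9.353 kJ/mol
  T = 339.9 K: K = (2.387, 0.140), RR gives ψ = 0.221, H_out = 8.827 kJ/mol
Linear interpolation between T = 338.6 (H_out = 8.289) and T = 339.9 (H_out = 8.827) on hF = 8.694 gives T ≈ 339.6 K, at which ψ = 0.22.

T = 339.6 K, V/F = 0.22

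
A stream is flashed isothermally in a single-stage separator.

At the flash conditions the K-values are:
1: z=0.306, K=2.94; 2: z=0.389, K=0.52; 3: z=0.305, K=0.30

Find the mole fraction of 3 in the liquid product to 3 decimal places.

x_3 = 0.346

Let ψ = V/F and solve Σ zᵢ(Kᵢ−1)/(1+ψ(Kᵢ−1)) = 0.
g(0) = ΣzᵢKᵢ − 1 = 0.193 and g(1) = 1 − Σzᵢ/Kᵢ = -0.869, so a root lies in (0, 1).
Newton iteration, ψ⁰ = 0.5:
  ψ = 0.500: g = -0.2728, g' = -0.806 → ψ = 0.161
  ψ = 0.161: g = 0.0090, g' = -0.963 → ψ = 0.171
Converged at ψ = 0.171.
Compositions from xᵢ = zᵢ/(1+ψ(Kᵢ−1)), yᵢ = Kᵢxᵢ:
  1: x = 0.230, y = 0.676
  2: x = 0.424, y = 0.220
  3: x = 0.346, y = 0.104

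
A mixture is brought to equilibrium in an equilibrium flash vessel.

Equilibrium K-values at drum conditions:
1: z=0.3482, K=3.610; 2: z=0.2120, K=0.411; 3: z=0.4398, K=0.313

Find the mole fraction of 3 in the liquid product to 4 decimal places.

Material balance + equilibrium reduce to Σ zᵢ(Kᵢ−1)/(1+ψ(Kᵢ−1)) = 0.
g(0) = ΣzᵢKᵢ − 1 = 0.4818 and g(1) = 1 − Σzᵢ/Kᵢ = -1.0174, so a root lies in (0, 1).
Newton iteration, ψ⁰ = 0.31:
  ψ = 0.3100: g = -0.03431, g' = -1.1699 → ψ = 0.2807
  ψ = 0.2807: g = 0.00063, g' = -1.2144 → ψ = 0.2812
Converged at ψ = 0.2812.
Compositions from xᵢ = zᵢ/(1+ψ(Kᵢ−1)), yᵢ = Kᵢxᵢ:
  1: x = 0.2008, y = 0.7250
  2: x = 0.2541, y = 0.1044
  3: x = 0.5451, y = 0.1706

x_3 = 0.5451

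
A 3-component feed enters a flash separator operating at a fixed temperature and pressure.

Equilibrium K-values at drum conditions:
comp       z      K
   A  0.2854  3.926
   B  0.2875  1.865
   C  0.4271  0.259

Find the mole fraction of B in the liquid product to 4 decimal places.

Newton–Raphson from ψ = 0.35:
  ψ = 0.3500: g = 0.17616, g' = -1.1507 → ψ = 0.5031
  ψ = 0.5031: g = 0.00650, g' = -1.1004 → ψ = 0.5090
Converged at ψ = 0.5090.
Compositions from xᵢ = zᵢ/(1+ψ(Kᵢ−1)), yᵢ = Kᵢxᵢ:
  A: x = 0.1146, y = 0.4501
  B: x = 0.1996, y = 0.3723
  C: x = 0.6857, y = 0.1776

x_B = 0.1996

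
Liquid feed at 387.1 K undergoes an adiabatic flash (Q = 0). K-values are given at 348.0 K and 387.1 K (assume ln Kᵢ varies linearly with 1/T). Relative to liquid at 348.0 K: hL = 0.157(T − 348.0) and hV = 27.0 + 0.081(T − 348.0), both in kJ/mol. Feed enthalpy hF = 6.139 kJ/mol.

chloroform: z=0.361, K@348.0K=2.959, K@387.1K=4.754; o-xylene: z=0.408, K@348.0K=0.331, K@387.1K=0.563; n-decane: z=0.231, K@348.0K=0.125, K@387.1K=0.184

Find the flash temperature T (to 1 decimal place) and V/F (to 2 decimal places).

T = 353.0 K, V/F = 0.20

Adiabatic flash: solve Rachford–Rice at each trial T, then check hF = ψ·hV(T) + (1−ψ)·hL(T).
  T = 348.0 K: K = (2.959, 0.331, 0.125), RR gives ψ = 0.158, H_out = 4.272 kJ/mol
  T = 387.1 K: K = (4.754, 0.563, 0.184), RR gives ψ = 0.437, H_out = 16.637 kJ/mol
  T = 367.6 K: K = (3.801, 0.438, 0.153), RR gives ψ = 0.309, H_out = 10.954 kJ/mol
  T = 357.8 K: K = (3.365, 0.382, 0.139), RR gives ψ = 0.238, H_out = 7.799 kJ/mol
  T = 352.9 K: K = (3.158, 0.356, 0.132), RR gives ψ = 0.200, H_out = 6.094 kJ/mol
  T = 355.4 K: K = (3.263, 0.369, 0.135), RR gives ψ = 0.220, H_out = 6.977 kJ/mol
  T = 354.1 K: K = (3.208, 0.362, 0.134), RR gives ψ = 0.210, H_out = 6.522 kJ/mol
Linear interpolation between T = 352.9 (H_out = 6.094) and T = 354.1 (H_out = 6.522) on hF = 6.139 gives T ≈ 353.0 K, at which ψ = 0.20.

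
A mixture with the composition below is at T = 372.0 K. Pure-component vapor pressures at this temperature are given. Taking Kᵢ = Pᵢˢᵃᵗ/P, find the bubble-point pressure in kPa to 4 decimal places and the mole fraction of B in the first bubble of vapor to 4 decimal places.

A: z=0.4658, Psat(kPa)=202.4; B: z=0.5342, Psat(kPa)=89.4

Pbub = 142.0354 kPa, y_B = 0.3362

At the bubble point ψ → 0, so ΣzᵢKᵢ = 1 with Kᵢ = Pᵢˢᵃᵗ/P ⇒ P = ΣzᵢPᵢˢᵃᵗ.
P = 0.4658·202.4 + 0.5342·89.4 = 142.0354 kPa
yᵢ = zᵢPᵢˢᵃᵗ/P ⇒ y_B = 0.5342·89.4/142.0354 = 0.3362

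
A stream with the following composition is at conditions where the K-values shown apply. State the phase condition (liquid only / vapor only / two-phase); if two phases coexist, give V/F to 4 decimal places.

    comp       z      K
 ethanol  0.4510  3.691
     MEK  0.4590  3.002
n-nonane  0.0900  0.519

ΣzᵢKᵢ = 3.0893; Σzᵢ/Kᵢ = 0.4485.
Since Σzᵢ/Kᵢ < 1 the mixture is above its dew point — single vapor phase.

vapor only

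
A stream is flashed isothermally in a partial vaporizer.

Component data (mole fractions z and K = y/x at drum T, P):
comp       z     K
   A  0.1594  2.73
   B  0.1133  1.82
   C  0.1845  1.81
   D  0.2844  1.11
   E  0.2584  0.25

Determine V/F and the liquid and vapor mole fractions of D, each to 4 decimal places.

Material balance + equilibrium reduce to Σ zᵢ(Kᵢ−1)/(1+V/F(Kᵢ−1)) = 0.
Check two-phase: ΣzᵢKᵢ = 1.3556 > 1 and Σzᵢ/Kᵢ = 1.5124 > 1, so g(0) = 0.3556 > 0 and g(1) = -0.5124 < 0.
Iterate (Newton) starting at V/F = 0.55:
  V/F = 0.5500: g = 0.00835, g' = -0.6436 → V/F = 0.5630
  V/F = 0.5630: g = -0.00006, g' = -0.6537 → V/F = 0.5629
Converged at V/F = 0.5629.
Compositions from xᵢ = zᵢ/(1+V/F(Kᵢ−1)), yᵢ = Kᵢxᵢ:
  A: x = 0.0808, y = 0.2205
  B: x = 0.0775, y = 0.1411
  C: x = 0.1267, y = 0.2294
  D: x = 0.2678, y = 0.2973
  E: x = 0.4472, y = 0.1118

V/F = 0.5629, x_D = 0.2678, y_D = 0.2973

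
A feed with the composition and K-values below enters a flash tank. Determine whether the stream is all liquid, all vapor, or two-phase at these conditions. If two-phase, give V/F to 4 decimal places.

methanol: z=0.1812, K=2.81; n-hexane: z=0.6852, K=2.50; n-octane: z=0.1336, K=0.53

ΣzᵢKᵢ = 2.2930; Σzᵢ/Kᵢ = 0.5906.
Since Σzᵢ/Kᵢ < 1 the mixture is above its dew point — single vapor phase.

all vapor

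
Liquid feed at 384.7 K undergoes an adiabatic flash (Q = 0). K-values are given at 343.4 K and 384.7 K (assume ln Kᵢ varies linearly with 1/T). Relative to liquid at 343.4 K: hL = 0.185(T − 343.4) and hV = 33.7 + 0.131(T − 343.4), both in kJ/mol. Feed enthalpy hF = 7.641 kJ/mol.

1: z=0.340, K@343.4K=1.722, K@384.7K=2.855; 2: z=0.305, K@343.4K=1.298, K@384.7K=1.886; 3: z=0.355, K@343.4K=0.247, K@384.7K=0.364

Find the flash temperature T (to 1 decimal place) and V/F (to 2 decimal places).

Adiabatic flash: solve Rachford–Rice at each trial T, then check hF = ψ·hV(T) + (1−ψ)·hL(T).
  T = 343.4 K: K = (1.722, 1.298, 0.247), RR gives ψ = 0.167, H_out = 5.619 kJ/mol
  T = 384.7 K: K = (2.855, 1.886, 0.364), RR gives ψ = 0.743, H_out = 31.026 kJ/mol
  T = 364.0 K: K = (2.248, 1.581, 0.303), RR gives ψ = 0.528, H_out = 21.007 kJ/mol
  T = 353.7 K: K = (1.975, 1.436, 0.274), RR gives ψ = 0.381, H_out = 14.525 kJ/mol
  T = 348.5 K: K = (1.845, 1.366, 0.260), RR gives ψ = 0.285, H_out = 10.461 kJ/mol
  T = 345.9 K: K = (1.782, 1.331, 0.254), RR gives ψ = 0.228, H_out = 8.122 kJ/mol
  T = 344.6 K: K = (1.750, 1.314, 0.250), RR gives ψ = 0.197, H_out = 6.855 kJ/mol
Linear interpolation between T = 344.6 (H_out = 6.855) and T = 345.9 (H_out = 8.122) on hF = 7.641 gives T ≈ 345.4 K, at which ψ = 0.22.

T = 345.4 K, V/F = 0.22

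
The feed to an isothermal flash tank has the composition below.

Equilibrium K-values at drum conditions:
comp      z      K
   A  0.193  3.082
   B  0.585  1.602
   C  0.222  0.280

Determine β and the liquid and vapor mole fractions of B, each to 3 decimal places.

Material balance + equilibrium reduce to Σ zᵢ(Kᵢ−1)/(1+β(Kᵢ−1)) = 0.
g(0) = ΣzᵢKᵢ − 1 = 0.594 and g(1) = 1 − Σzᵢ/Kᵢ = -0.221, so a root lies in (0, 1).
Iterate (Newton) starting at β = 0.5:
  β = 0.500: g = 0.2178, g' = -0.607 → β = 0.859
  β = 0.859: g = -0.0425, g' = -0.990 → β = 0.816
  β = 0.816: g = -0.0023, g' = -0.886 → β = 0.813
Converged at β = 0.813.
Compositions from xᵢ = zᵢ/(1+β(Kᵢ−1)), yᵢ = Kᵢxᵢ:
  A: x = 0.072, y = 0.221
  B: x = 0.393, y = 0.629
  C: x = 0.536, y = 0.150

β = 0.813, x_B = 0.393, y_B = 0.629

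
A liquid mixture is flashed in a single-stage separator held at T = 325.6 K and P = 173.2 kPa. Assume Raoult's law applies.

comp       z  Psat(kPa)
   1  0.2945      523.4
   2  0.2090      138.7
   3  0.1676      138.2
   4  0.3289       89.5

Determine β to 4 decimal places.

Raoult's law: Kᵢ = Pᵢˢᵃᵗ/P = Pᵢˢᵃᵗ/173.2.
  K_1 = 523.4/173.2 = 3.021940, K_2 = 138.7/173.2 = 0.800808, K_3 = 138.2/173.2 = 0.797921, K_4 = 89.5/173.2 = 0.516744
Rachford–Rice: g(β) = Σ zᵢ(Kᵢ−1)/(1+β(Kᵢ−1)) = 0.
Check two-phase: ΣzᵢKᵢ = 1.3610 > 1 and Σzᵢ/Kᵢ = 1.2050 > 1, so g(0) = 0.3610 > 0 and g(1) = -0.2050 < 0.
Newton iteration, β⁰ = 0.5:
  β = 0.5000: g = 0.00261, g' = -0.4500 → β = 0.5058
Converged at β = 0.5058.

β = 0.5058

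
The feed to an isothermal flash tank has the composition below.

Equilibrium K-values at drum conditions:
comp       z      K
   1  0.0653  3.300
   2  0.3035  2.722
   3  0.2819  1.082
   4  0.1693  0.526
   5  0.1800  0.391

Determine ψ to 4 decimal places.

ψ = 0.7099

Material balance + equilibrium reduce to Σ zᵢ(Kᵢ−1)/(1+ψ(Kᵢ−1)) = 0.
Check two-phase: ΣzᵢKᵢ = 1.5061 > 1 and Σzᵢ/Kᵢ = 1.1740 > 1, so g(0) = 0.5061 > 0 and g(1) = -0.1740 < 0.
Newton–Raphson from ψ = 0.5:
  ψ = 0.5000: g = 0.11010, g' = -0.5397 → ψ = 0.7040
  ψ = 0.7040: g = 0.00310, g' = -0.5262 → ψ = 0.7099
Converged at ψ = 0.7099.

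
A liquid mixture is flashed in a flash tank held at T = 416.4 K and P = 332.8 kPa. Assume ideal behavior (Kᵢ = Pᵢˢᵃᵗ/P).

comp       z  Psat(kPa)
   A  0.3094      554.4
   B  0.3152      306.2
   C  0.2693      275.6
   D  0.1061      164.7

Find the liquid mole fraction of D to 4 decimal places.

x_D = 0.1463

Raoult's law: Kᵢ = Pᵢˢᵃᵗ/P = Pᵢˢᵃᵗ/332.8.
  K_A = 554.4/332.8 = 1.665865, K_B = 306.2/332.8 = 0.920072, K_C = 275.6/332.8 = 0.828125, K_D = 164.7/332.8 = 0.494892
Rachford–Rice: g(ψ) = Σ zᵢ(Kᵢ−1)/(1+ψ(Kᵢ−1)) = 0.
Feasibility: ΣzᵢKᵢ = 1.0809, Σzᵢ/Kᵢ = 1.0679 — both > 1, two phases present.
Iterate (Newton) starting at ψ = 0.37:
  ψ = 0.3700: g = 0.02399, g' = -0.1405 → ψ = 0.5408
  ψ = 0.5408: g = 0.00038, g' = -0.1373 → ψ = 0.5436
Converged at ψ = 0.5436.
Compositions from xᵢ = zᵢ/(1+ψ(Kᵢ−1)), yᵢ = Kᵢxᵢ:
  A: x = 0.2272, y = 0.3784
  B: x = 0.3295, y = 0.3032
  C: x = 0.2971, y = 0.2460
  D: x = 0.1463, y = 0.0724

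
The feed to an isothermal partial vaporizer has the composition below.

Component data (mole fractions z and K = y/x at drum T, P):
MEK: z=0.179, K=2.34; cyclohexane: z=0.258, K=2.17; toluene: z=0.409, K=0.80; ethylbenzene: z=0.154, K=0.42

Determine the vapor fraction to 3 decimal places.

ψ = 0.820

Material balance + equilibrium reduce to Σ zᵢ(Kᵢ−1)/(1+ψ(Kᵢ−1)) = 0.
Check two-phase: ΣzᵢKᵢ = 1.371 > 1 and Σzᵢ/Kᵢ = 1.073 > 1, so g(0) = 0.371 > 0 and g(1) = -0.073 < 0.
Newton–Raphson from ψ = 0.64:
  ψ = 0.640: g = 0.0659, g' = -0.361 → ψ = 0.822
  ψ = 0.822: g = -0.0007, g' = -0.377 → ψ = 0.820
Converged at ψ = 0.820.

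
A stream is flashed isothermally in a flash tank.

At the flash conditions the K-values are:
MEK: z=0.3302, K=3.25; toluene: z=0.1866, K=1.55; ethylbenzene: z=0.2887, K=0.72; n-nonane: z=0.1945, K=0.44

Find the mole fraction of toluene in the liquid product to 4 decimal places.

x_toluene = 0.1261

Rachford–Rice: g(V/F) = Σ zᵢ(Kᵢ−1)/(1+V/F(Kᵢ−1)) = 0.
Check two-phase: ΣzᵢKᵢ = 1.6558 > 1 and Σzᵢ/Kᵢ = 1.0650 > 1, so g(0) = 0.6558 > 0 and g(1) = -0.0650 < 0.
Newton iteration, V/F⁰ = 0.48:
  V/F = 0.4800: g = 0.19603, g' = -0.5660 → V/F = 0.8263
  V/F = 0.8263: g = 0.02249, g' = -0.4808 → V/F = 0.8731
  V/F = 0.8731: g = -0.00018, g' = -0.4892 → V/F = 0.8728
Converged at V/F = 0.8728.
Compositions from xᵢ = zᵢ/(1+V/F(Kᵢ−1)), yᵢ = Kᵢxᵢ:
  MEK: x = 0.1114, y = 0.3621
  toluene: x = 0.1261, y = 0.1954
  ethylbenzene: x = 0.3821, y = 0.2751
  n-nonane: x = 0.3804, y = 0.1674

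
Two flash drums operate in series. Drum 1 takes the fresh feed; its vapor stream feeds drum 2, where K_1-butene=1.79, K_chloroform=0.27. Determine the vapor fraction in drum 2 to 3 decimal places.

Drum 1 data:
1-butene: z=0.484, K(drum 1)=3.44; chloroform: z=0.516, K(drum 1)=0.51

Drum 1:
Newton iteration, ψ₁⁰ = 0.58:
  ψ₁ = 0.580: g = 0.1357, g' = -0.736 → ψ₁ = 0.764
  ψ₁ = 0.764: g = 0.0079, g' = -0.668 → ψ₁ = 0.776
Converged at ψ₁ = 0.776.
Drum-1 compositions:
  1-butene: x = 0.167, y = 0.575
  chloroform: x = 0.833, y = 0.425
Drum-2 feed = drum-1 vapor: z₂ = (0.5753, 0.4247).
Drum 2:
Material balance + equilibrium reduce to Σ zᵢ(Kᵢ−1)/(1+ψ₂(Kᵢ−1)) = 0.
Check two-phase: ΣzᵢKᵢ = 1.144 > 1 and Σzᵢ/Kᵢ = 1.894 > 1, so g(0) = 0.144 > 0 and g(1) = -0.894 < 0.
Binary case is linear: z₁(K₁−1)(1+ψ₂(K₂−1)) + z₂(K₂−1)(1+ψ₂(K₁−1)) = 0
⇒ ψ₂ = [z₁(K₁−1)+z₂(K₂−1)] / [−(K₁−1)(K₂−1)] = 0.1444/0.5767 = 0.250
  1-butene: x = 0.480, y = 0.860
  chloroform: x = 0.520, y = 0.140

V/F (drum 2) = 0.250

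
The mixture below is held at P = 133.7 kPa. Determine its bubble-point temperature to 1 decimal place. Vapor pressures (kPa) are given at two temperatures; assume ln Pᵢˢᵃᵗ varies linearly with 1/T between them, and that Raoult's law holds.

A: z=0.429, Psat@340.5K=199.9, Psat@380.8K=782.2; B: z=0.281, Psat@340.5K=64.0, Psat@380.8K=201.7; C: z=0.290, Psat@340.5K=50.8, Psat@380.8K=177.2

Bubble-point temperature: ΣzᵢPᵢˢᵃᵗ(T) = P. Interpolate ln Pᵢˢᵃᵗ = aᵢ + bᵢ/T.
  T = 340.5 K: ΣzᵢPᵢˢᵃᵗ = 118.47 kPa
  T = 380.8 K: ΣzᵢPᵢˢᵃᵗ = 443.63 kPa
  T = 360.6 K: ΣzᵢPᵢˢᵃᵗ = 237.30 kPa
  T = 350.6 K: ΣzᵢPᵢˢᵃᵗ = 169.60 kPa
  T = 345.6 K: ΣzᵢPᵢˢᵃᵗ = 142.37 kPa
  T = 343.1 K: ΣzᵢPᵢˢᵃᵗ = 130.19 kPa
Interpolating between 343.1 K and 345.6 K gives T ≈ 343.8 K.

T = 343.8 K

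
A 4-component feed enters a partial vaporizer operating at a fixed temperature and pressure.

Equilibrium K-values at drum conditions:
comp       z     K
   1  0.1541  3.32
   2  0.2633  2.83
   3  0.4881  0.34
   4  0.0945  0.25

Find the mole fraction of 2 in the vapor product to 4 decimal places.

y_2 = 0.4662

Material balance + equilibrium reduce to Σ zᵢ(Kᵢ−1)/(1+ψ(Kᵢ−1)) = 0.
Check two-phase: ΣzᵢKᵢ = 1.4463 > 1 and Σzᵢ/Kᵢ = 1.9530 > 1, so g(0) = 0.4463 > 0 and g(1) = -0.9530 < 0.
Newton–Raphson from ψ = 0.5:
  ψ = 0.5000: g = -0.17709, g' = -1.0279 → ψ = 0.3277
  ψ = 0.3277: g = -0.00074, g' = -1.0518 → ψ = 0.3270
Converged at ψ = 0.3270.
Compositions from xᵢ = zᵢ/(1+ψ(Kᵢ−1)), yᵢ = Kᵢxᵢ:
  1: x = 0.0876, y = 0.2909
  2: x = 0.1647, y = 0.4662
  3: x = 0.6224, y = 0.2116
  4: x = 0.1252, y = 0.0313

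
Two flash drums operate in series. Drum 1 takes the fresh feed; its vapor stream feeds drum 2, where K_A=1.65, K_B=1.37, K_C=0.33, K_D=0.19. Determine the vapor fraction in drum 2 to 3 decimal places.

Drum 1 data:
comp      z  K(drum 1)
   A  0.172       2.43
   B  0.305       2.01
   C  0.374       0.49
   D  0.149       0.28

Drum 1:
Rachford–Rice: g(ψ₁) = Σ zᵢ(Kᵢ−1)/(1+ψ₁(Kᵢ−1)) = 0.
Check two-phase: ΣzᵢKᵢ = 1.256 > 1 and Σzᵢ/Kᵢ = 1.518 > 1, so g(0) = 0.256 > 0 and g(1) = -0.518 < 0.
Newton–Raphson from ψ₁ = 0.5:
  ψ₁ = 0.500: g = -0.0756, g' = -0.621 → ψ₁ = 0.378
  ψ₁ = 0.378: g = -0.0013, g' = -0.606 → ψ₁ = 0.376
Converged at ψ₁ = 0.376.
Drum-1 compositions:
  A: x = 0.112, y = 0.272
  B: x = 0.221, y = 0.444
  C: x = 0.463, y = 0.227
  D: x = 0.204, y = 0.057
Drum-2 feed = drum-1 vapor: z₂ = (0.2718, 0.4443, 0.2268, 0.0572).
Drum 2:
Material balance + equilibrium reduce to Σ zᵢ(Kᵢ−1)/(1+ψ₂(Kᵢ−1)) = 0.
g(0) = ΣzᵢKᵢ − 1 = 0.143 and g(1) = 1 − Σzᵢ/Kᵢ = -0.477, so a root lies in (0, 1).
Newton–Raphson from ψ₂ = 0.5:
  ψ₂ = 0.500: g = -0.0343, g' = -0.445 → ψ₂ = 0.423
  ψ₂ = 0.423: g = -0.0018, g' = -0.401 → ψ₂ = 0.418
Converged at ψ₂ = 0.418.
  A: x = 0.214, y = 0.353
  B: x = 0.385, y = 0.527
  C: x = 0.315, y = 0.104
  D: x = 0.087, y = 0.016

V/F (drum 2) = 0.418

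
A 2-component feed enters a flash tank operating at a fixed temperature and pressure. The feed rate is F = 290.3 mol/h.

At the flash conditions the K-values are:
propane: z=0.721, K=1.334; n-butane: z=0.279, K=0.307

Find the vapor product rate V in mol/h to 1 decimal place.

V = 59.5 mol/h

Material balance + equilibrium reduce to Σ zᵢ(Kᵢ−1)/(1+ψ(Kᵢ−1)) = 0.
g(0) = ΣzᵢKᵢ − 1 = 0.047 and g(1) = 1 − Σzᵢ/Kᵢ = -0.449, so a root lies in (0, 1).
Binary case is linear: z₁(K₁−1)(1+ψ(K₂−1)) + z₂(K₂−1)(1+ψ(K₁−1)) = 0
⇒ ψ = [z₁(K₁−1)+z₂(K₂−1)] / [−(K₁−1)(K₂−1)] = 0.0475/0.2315 = 0.205
Then V = ψ·F = 0.2051·290.3 = 59.5 mol/h and L = F − V = 230.8 mol/h.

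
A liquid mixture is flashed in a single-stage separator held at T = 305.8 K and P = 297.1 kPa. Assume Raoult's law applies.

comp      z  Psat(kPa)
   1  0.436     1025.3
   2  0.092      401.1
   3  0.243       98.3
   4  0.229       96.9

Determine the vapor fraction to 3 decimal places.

Raoult's law: Kᵢ = Pᵢˢᵃᵗ/P = Pᵢˢᵃᵗ/297.1.
  K_1 = 1025.3/297.1 = 3.45103, K_2 = 401.1/297.1 = 1.35005, K_3 = 98.3/297.1 = 0.33087, K_4 = 96.9/297.1 = 0.32615
Material balance + equilibrium reduce to Σ zᵢ(Kᵢ−1)/(1+ψ(Kᵢ−1)) = 0.
Check two-phase: ΣzᵢKᵢ = 1.784 > 1 and Σzᵢ/Kᵢ = 1.631 > 1, so g(0) = 0.784 > 0 and g(1) = -0.631 < 0.
Newton iteration, ψ⁰ = 0.65:
  ψ = 0.650: g = -0.1240, g' = -1.067 → ψ = 0.534
  ψ = 0.534: g = -0.0039, g' = -1.016 → ψ = 0.530
Converged at ψ = 0.530.

ψ = 0.530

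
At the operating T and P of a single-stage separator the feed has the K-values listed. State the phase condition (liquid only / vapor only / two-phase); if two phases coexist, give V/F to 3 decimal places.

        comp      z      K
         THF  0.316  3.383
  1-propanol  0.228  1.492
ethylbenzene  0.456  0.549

ΣzᵢKᵢ = 1.660; Σzᵢ/Kᵢ = 1.077.
Both exceed 1, so a two-phase solution exists.
Rachford–Rice: g(ψ) = Σ zᵢ(Kᵢ−1)/(1+ψ(Kᵢ−1)) = 0.
Iterate (Newton) starting at ψ = 0.58:
  ψ = 0.580: g = 0.1249, g' = -0.520 → ψ = 0.820
  ψ = 0.820: g = 0.0084, g' = -0.467 → ψ = 0.838
Converged at ψ = 0.838.

two-phase, V/F = 0.838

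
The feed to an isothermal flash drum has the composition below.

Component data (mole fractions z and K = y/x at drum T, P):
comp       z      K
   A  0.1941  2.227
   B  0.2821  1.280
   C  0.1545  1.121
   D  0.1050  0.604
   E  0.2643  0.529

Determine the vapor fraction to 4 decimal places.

Material balance + equilibrium reduce to Σ zᵢ(Kᵢ−1)/(1+ψ(Kᵢ−1)) = 0.
g(0) = ΣzᵢKᵢ − 1 = 0.1698 and g(1) = 1 − Σzᵢ/Kᵢ = -0.1188, so a root lies in (0, 1).
Newton–Raphson from ψ = 0.5:
  ψ = 0.5000: g = 0.01984, g' = -0.2572 → ψ = 0.5772
  ψ = 0.5772: g = 0.00004, g' = -0.2568 → ψ = 0.5773
Converged at ψ = 0.5773.

ψ = 0.5773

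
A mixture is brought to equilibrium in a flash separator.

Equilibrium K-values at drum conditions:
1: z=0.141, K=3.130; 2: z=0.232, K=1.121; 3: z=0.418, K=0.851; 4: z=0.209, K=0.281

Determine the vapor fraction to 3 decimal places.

Rachford–Rice: g(ψ) = Σ zᵢ(Kᵢ−1)/(1+ψ(Kᵢ−1)) = 0.
g(0) = ΣzᵢKᵢ − 1 = 0.116 and g(1) = 1 − Σzᵢ/Kᵢ = -0.487, so a root lies in (0, 1).
Newton–Raphson from ψ = 0.5:
  ψ = 0.500: g = -0.1300, g' = -0.427 → ψ = 0.196
Converged at ψ = 0.196.

ψ = 0.196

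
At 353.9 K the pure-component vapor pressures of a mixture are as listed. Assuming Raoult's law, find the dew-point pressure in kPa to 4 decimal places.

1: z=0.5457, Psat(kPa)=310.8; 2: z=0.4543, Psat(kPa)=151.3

At the dew point ψ → 1, so Σzᵢ/Kᵢ = 1 with Kᵢ = Pᵢˢᵃᵗ/P ⇒ 1/P = Σzᵢ/Pᵢˢᵃᵗ.
1/P = 0.5457/310.8 + 0.4543/151.3 = 0.0047584 ⇒ P = 210.1531 kPa

Pdew = 210.1531 kPa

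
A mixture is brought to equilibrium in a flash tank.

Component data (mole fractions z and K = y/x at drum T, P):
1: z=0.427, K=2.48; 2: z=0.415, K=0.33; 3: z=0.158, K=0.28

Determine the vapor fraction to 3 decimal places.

ψ = 0.237

Material balance + equilibrium reduce to Σ zᵢ(Kᵢ−1)/(1+ψ(Kᵢ−1)) = 0.
Feasibility: ΣzᵢKᵢ = 1.240, Σzᵢ/Kᵢ = 1.994 — both > 1, two phases present.
Newton iteration, ψ⁰ = 0.51:
  ψ = 0.510: g = -0.2420, g' = -0.938 → ψ = 0.252
  ψ = 0.252: g = -0.0132, g' = -0.888 → ψ = 0.237
Converged at ψ = 0.237.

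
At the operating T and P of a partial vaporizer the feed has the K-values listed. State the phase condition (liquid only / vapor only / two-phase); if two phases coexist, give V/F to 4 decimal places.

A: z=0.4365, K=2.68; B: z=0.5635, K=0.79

ΣzᵢKᵢ = 1.6150; Σzᵢ/Kᵢ = 0.8762.
Since Σzᵢ/Kᵢ < 1 the mixture is above its dew point — single vapor phase.

vapor only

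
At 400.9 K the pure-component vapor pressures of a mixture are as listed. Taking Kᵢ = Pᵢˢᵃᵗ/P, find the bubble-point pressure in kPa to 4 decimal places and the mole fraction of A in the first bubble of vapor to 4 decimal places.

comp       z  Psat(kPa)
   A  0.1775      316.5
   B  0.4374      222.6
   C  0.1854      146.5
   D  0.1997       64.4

Pbub = 193.5658 kPa, y_A = 0.2902

At the bubble point ψ → 0, so ΣzᵢKᵢ = 1 with Kᵢ = Pᵢˢᵃᵗ/P ⇒ P = ΣzᵢPᵢˢᵃᵗ.
P = 0.1775·316.5 + 0.4374·222.6 + 0.1854·146.5 + 0.1997·64.4 = 193.5658 kPa
yᵢ = zᵢPᵢˢᵃᵗ/P ⇒ y_A = 0.1775·316.5/193.5658 = 0.2902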